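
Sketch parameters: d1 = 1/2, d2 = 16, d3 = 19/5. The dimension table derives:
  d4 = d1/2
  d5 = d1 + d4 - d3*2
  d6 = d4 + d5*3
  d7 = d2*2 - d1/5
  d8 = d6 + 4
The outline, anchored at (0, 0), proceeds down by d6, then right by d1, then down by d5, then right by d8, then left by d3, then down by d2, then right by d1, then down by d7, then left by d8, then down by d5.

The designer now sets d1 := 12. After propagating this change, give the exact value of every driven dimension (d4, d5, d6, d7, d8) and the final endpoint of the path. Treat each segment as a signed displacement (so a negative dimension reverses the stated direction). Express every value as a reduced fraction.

d4 = 6
d5 = 52/5
d6 = 186/5
d7 = 148/5
d8 = 206/5
endpoint = (101/5, -518/5)

Apply edit: d1 := 12
  d4 = d1/2 = 6
  d5 = d1 + d4 - d3*2 = 52/5
  d6 = d4 + d5*3 = 186/5
  d7 = d2*2 - d1/5 = 148/5
  d8 = d6 + 4 = 206/5
Walk from origin (0, 0):
  seg 1: down by d6 = 186/5 → (0, -186/5)
  seg 2: right by d1 = 12 → (12, -186/5)
  seg 3: down by d5 = 52/5 → (12, -238/5)
  seg 4: right by d8 = 206/5 → (266/5, -238/5)
  seg 5: left by d3 = 19/5 → (247/5, -238/5)
  seg 6: down by d2 = 16 → (247/5, -318/5)
  seg 7: right by d1 = 12 → (307/5, -318/5)
  seg 8: down by d7 = 148/5 → (307/5, -466/5)
  seg 9: left by d8 = 206/5 → (101/5, -466/5)
  seg 10: down by d5 = 52/5 → (101/5, -518/5)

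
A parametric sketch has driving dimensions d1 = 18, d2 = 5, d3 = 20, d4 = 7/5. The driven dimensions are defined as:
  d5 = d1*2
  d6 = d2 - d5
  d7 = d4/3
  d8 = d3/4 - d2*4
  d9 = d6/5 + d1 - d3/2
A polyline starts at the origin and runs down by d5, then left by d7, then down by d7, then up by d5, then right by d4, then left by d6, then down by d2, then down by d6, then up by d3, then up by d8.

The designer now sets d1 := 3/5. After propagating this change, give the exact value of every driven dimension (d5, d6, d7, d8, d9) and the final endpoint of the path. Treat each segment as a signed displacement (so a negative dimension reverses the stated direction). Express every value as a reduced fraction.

Apply edit: d1 := 3/5
  d5 = d1*2 = 6/5
  d6 = d2 - d5 = 19/5
  d7 = d4/3 = 7/15
  d8 = d3/4 - d2*4 = -15
  d9 = d6/5 + d1 - d3/2 = -216/25
Walk from origin (0, 0):
  seg 1: down by d5 = 6/5 → (0, -6/5)
  seg 2: left by d7 = 7/15 → (-7/15, -6/5)
  seg 3: down by d7 = 7/15 → (-7/15, -5/3)
  seg 4: up by d5 = 6/5 → (-7/15, -7/15)
  seg 5: right by d4 = 7/5 → (14/15, -7/15)
  seg 6: left by d6 = 19/5 → (-43/15, -7/15)
  seg 7: down by d2 = 5 → (-43/15, -82/15)
  seg 8: down by d6 = 19/5 → (-43/15, -139/15)
  seg 9: up by d3 = 20 → (-43/15, 161/15)
  seg 10: up by d8 = -15 → (-43/15, -64/15)

d5 = 6/5
d6 = 19/5
d7 = 7/15
d8 = -15
d9 = -216/25
endpoint = (-43/15, -64/15)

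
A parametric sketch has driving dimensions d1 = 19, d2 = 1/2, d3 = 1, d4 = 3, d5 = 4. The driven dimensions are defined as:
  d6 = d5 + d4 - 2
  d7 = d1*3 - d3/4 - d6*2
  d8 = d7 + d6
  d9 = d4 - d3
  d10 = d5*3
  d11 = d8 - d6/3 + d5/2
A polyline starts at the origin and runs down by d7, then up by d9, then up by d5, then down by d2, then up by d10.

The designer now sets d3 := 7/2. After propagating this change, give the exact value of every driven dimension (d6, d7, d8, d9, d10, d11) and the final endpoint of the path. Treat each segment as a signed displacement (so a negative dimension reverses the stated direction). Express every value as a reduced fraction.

d6 = 5
d7 = 369/8
d8 = 409/8
d9 = -1/2
d10 = 12
d11 = 1235/24
endpoint = (0, -249/8)

Apply edit: d3 := 7/2
  d6 = d5 + d4 - 2 = 5
  d7 = d1*3 - d3/4 - d6*2 = 369/8
  d8 = d7 + d6 = 409/8
  d9 = d4 - d3 = -1/2
  d10 = d5*3 = 12
  d11 = d8 - d6/3 + d5/2 = 1235/24
Walk from origin (0, 0):
  seg 1: down by d7 = 369/8 → (0, -369/8)
  seg 2: up by d9 = -1/2 → (0, -373/8)
  seg 3: up by d5 = 4 → (0, -341/8)
  seg 4: down by d2 = 1/2 → (0, -345/8)
  seg 5: up by d10 = 12 → (0, -249/8)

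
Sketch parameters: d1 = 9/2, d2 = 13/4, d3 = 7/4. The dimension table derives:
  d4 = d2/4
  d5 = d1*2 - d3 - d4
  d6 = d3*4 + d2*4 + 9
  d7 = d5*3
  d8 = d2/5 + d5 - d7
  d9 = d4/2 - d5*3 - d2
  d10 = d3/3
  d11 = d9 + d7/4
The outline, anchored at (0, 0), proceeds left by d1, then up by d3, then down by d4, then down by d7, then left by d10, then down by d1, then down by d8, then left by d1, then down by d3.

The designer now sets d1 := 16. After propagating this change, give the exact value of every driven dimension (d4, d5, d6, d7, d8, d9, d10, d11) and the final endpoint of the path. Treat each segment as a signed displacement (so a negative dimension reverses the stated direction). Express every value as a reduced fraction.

d4 = 13/16
d5 = 471/16
d6 = 29
d7 = 1413/16
d8 = -2329/40
d9 = -2917/32
d10 = 7/12
d11 = -4421/64
endpoint = (-391/12, -469/10)

Apply edit: d1 := 16
  d4 = d2/4 = 13/16
  d5 = d1*2 - d3 - d4 = 471/16
  d6 = d3*4 + d2*4 + 9 = 29
  d7 = d5*3 = 1413/16
  d8 = d2/5 + d5 - d7 = -2329/40
  d9 = d4/2 - d5*3 - d2 = -2917/32
  d10 = d3/3 = 7/12
  d11 = d9 + d7/4 = -4421/64
Walk from origin (0, 0):
  seg 1: left by d1 = 16 → (-16, 0)
  seg 2: up by d3 = 7/4 → (-16, 7/4)
  seg 3: down by d4 = 13/16 → (-16, 15/16)
  seg 4: down by d7 = 1413/16 → (-16, -699/8)
  seg 5: left by d10 = 7/12 → (-199/12, -699/8)
  seg 6: down by d1 = 16 → (-199/12, -827/8)
  seg 7: down by d8 = -2329/40 → (-199/12, -903/20)
  seg 8: left by d1 = 16 → (-391/12, -903/20)
  seg 9: down by d3 = 7/4 → (-391/12, -469/10)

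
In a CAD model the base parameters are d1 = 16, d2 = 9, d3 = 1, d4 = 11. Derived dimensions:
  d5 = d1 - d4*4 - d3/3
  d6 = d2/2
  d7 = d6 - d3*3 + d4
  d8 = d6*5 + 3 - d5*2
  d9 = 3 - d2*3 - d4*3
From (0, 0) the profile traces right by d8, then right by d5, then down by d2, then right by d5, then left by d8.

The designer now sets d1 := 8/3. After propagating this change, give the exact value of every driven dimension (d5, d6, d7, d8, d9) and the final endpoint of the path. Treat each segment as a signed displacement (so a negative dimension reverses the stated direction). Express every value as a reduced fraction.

d5 = -125/3
d6 = 9/2
d7 = 25/2
d8 = 653/6
d9 = -57
endpoint = (-250/3, -9)

Apply edit: d1 := 8/3
  d5 = d1 - d4*4 - d3/3 = -125/3
  d6 = d2/2 = 9/2
  d7 = d6 - d3*3 + d4 = 25/2
  d8 = d6*5 + 3 - d5*2 = 653/6
  d9 = 3 - d2*3 - d4*3 = -57
Walk from origin (0, 0):
  seg 1: right by d8 = 653/6 → (653/6, 0)
  seg 2: right by d5 = -125/3 → (403/6, 0)
  seg 3: down by d2 = 9 → (403/6, -9)
  seg 4: right by d5 = -125/3 → (51/2, -9)
  seg 5: left by d8 = 653/6 → (-250/3, -9)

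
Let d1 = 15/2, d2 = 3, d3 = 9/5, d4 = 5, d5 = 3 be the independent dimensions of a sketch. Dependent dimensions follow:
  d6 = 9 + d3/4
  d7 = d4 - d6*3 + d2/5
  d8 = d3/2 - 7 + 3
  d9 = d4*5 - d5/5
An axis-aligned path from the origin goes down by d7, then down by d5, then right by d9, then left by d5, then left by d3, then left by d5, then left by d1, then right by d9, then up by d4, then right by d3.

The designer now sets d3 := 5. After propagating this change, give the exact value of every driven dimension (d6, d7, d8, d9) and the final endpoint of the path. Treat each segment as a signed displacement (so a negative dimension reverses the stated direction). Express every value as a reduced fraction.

d6 = 41/4
d7 = -503/20
d8 = -3/2
d9 = 122/5
endpoint = (353/10, 543/20)

Apply edit: d3 := 5
  d6 = 9 + d3/4 = 41/4
  d7 = d4 - d6*3 + d2/5 = -503/20
  d8 = d3/2 - 7 + 3 = -3/2
  d9 = d4*5 - d5/5 = 122/5
Walk from origin (0, 0):
  seg 1: down by d7 = -503/20 → (0, 503/20)
  seg 2: down by d5 = 3 → (0, 443/20)
  seg 3: right by d9 = 122/5 → (122/5, 443/20)
  seg 4: left by d5 = 3 → (107/5, 443/20)
  seg 5: left by d3 = 5 → (82/5, 443/20)
  seg 6: left by d5 = 3 → (67/5, 443/20)
  seg 7: left by d1 = 15/2 → (59/10, 443/20)
  seg 8: right by d9 = 122/5 → (303/10, 443/20)
  seg 9: up by d4 = 5 → (303/10, 543/20)
  seg 10: right by d3 = 5 → (353/10, 543/20)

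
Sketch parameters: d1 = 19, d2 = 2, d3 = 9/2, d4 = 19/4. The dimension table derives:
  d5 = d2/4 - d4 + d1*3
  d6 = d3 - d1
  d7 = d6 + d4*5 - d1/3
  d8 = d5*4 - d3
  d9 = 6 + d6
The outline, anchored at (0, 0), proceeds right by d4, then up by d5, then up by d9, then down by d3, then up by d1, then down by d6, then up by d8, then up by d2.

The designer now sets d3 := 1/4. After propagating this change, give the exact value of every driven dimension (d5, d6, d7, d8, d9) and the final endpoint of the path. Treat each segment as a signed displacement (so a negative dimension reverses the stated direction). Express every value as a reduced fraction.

d5 = 211/4
d6 = -75/4
d7 = -4/3
d8 = 843/4
d9 = -51/4
endpoint = (19/4, 1161/4)

Apply edit: d3 := 1/4
  d5 = d2/4 - d4 + d1*3 = 211/4
  d6 = d3 - d1 = -75/4
  d7 = d6 + d4*5 - d1/3 = -4/3
  d8 = d5*4 - d3 = 843/4
  d9 = 6 + d6 = -51/4
Walk from origin (0, 0):
  seg 1: right by d4 = 19/4 → (19/4, 0)
  seg 2: up by d5 = 211/4 → (19/4, 211/4)
  seg 3: up by d9 = -51/4 → (19/4, 40)
  seg 4: down by d3 = 1/4 → (19/4, 159/4)
  seg 5: up by d1 = 19 → (19/4, 235/4)
  seg 6: down by d6 = -75/4 → (19/4, 155/2)
  seg 7: up by d8 = 843/4 → (19/4, 1153/4)
  seg 8: up by d2 = 2 → (19/4, 1161/4)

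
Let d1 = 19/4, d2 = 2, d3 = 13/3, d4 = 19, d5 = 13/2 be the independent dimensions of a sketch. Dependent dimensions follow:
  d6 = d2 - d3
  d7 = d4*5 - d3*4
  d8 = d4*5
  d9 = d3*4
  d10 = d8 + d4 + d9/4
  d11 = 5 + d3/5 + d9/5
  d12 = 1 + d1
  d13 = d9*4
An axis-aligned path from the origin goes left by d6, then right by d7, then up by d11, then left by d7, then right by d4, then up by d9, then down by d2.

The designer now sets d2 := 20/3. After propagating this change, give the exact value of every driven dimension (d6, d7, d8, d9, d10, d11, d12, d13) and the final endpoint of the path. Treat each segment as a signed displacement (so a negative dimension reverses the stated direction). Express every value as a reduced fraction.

d6 = 7/3
d7 = 233/3
d8 = 95
d9 = 52/3
d10 = 355/3
d11 = 28/3
d12 = 23/4
d13 = 208/3
endpoint = (50/3, 20)

Apply edit: d2 := 20/3
  d6 = d2 - d3 = 7/3
  d7 = d4*5 - d3*4 = 233/3
  d8 = d4*5 = 95
  d9 = d3*4 = 52/3
  d10 = d8 + d4 + d9/4 = 355/3
  d11 = 5 + d3/5 + d9/5 = 28/3
  d12 = 1 + d1 = 23/4
  d13 = d9*4 = 208/3
Walk from origin (0, 0):
  seg 1: left by d6 = 7/3 → (-7/3, 0)
  seg 2: right by d7 = 233/3 → (226/3, 0)
  seg 3: up by d11 = 28/3 → (226/3, 28/3)
  seg 4: left by d7 = 233/3 → (-7/3, 28/3)
  seg 5: right by d4 = 19 → (50/3, 28/3)
  seg 6: up by d9 = 52/3 → (50/3, 80/3)
  seg 7: down by d2 = 20/3 → (50/3, 20)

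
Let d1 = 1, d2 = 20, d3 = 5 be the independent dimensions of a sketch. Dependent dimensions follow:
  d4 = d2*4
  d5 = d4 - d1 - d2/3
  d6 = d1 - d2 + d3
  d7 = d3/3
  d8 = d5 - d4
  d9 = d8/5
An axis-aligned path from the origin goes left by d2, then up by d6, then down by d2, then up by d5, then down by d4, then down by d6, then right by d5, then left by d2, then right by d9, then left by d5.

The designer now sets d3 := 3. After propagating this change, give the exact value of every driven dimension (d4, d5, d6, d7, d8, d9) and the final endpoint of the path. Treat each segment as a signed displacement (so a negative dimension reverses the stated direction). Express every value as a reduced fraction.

d4 = 80
d5 = 217/3
d6 = -16
d7 = 1
d8 = -23/3
d9 = -23/15
endpoint = (-623/15, -83/3)

Apply edit: d3 := 3
  d4 = d2*4 = 80
  d5 = d4 - d1 - d2/3 = 217/3
  d6 = d1 - d2 + d3 = -16
  d7 = d3/3 = 1
  d8 = d5 - d4 = -23/3
  d9 = d8/5 = -23/15
Walk from origin (0, 0):
  seg 1: left by d2 = 20 → (-20, 0)
  seg 2: up by d6 = -16 → (-20, -16)
  seg 3: down by d2 = 20 → (-20, -36)
  seg 4: up by d5 = 217/3 → (-20, 109/3)
  seg 5: down by d4 = 80 → (-20, -131/3)
  seg 6: down by d6 = -16 → (-20, -83/3)
  seg 7: right by d5 = 217/3 → (157/3, -83/3)
  seg 8: left by d2 = 20 → (97/3, -83/3)
  seg 9: right by d9 = -23/15 → (154/5, -83/3)
  seg 10: left by d5 = 217/3 → (-623/15, -83/3)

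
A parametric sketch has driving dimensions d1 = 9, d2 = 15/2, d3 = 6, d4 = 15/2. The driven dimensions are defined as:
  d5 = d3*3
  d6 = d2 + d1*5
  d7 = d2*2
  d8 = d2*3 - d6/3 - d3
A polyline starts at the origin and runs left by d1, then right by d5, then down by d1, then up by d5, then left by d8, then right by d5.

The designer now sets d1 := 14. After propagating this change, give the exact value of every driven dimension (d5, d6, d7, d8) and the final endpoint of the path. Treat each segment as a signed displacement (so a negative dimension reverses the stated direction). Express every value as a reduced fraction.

d5 = 18
d6 = 155/2
d7 = 15
d8 = -28/3
endpoint = (94/3, 4)

Apply edit: d1 := 14
  d5 = d3*3 = 18
  d6 = d2 + d1*5 = 155/2
  d7 = d2*2 = 15
  d8 = d2*3 - d6/3 - d3 = -28/3
Walk from origin (0, 0):
  seg 1: left by d1 = 14 → (-14, 0)
  seg 2: right by d5 = 18 → (4, 0)
  seg 3: down by d1 = 14 → (4, -14)
  seg 4: up by d5 = 18 → (4, 4)
  seg 5: left by d8 = -28/3 → (40/3, 4)
  seg 6: right by d5 = 18 → (94/3, 4)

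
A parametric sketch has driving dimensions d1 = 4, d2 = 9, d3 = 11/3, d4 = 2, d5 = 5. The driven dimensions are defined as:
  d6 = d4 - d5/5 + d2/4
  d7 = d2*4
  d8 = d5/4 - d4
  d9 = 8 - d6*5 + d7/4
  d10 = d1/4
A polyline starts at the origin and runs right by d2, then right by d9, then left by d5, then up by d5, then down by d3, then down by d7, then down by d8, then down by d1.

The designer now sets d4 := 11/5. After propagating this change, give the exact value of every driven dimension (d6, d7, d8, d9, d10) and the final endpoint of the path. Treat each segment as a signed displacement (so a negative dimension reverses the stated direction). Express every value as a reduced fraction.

d6 = 69/20
d7 = 36
d8 = -19/20
d9 = -1/4
d10 = 1
endpoint = (15/4, -2263/60)

Apply edit: d4 := 11/5
  d6 = d4 - d5/5 + d2/4 = 69/20
  d7 = d2*4 = 36
  d8 = d5/4 - d4 = -19/20
  d9 = 8 - d6*5 + d7/4 = -1/4
  d10 = d1/4 = 1
Walk from origin (0, 0):
  seg 1: right by d2 = 9 → (9, 0)
  seg 2: right by d9 = -1/4 → (35/4, 0)
  seg 3: left by d5 = 5 → (15/4, 0)
  seg 4: up by d5 = 5 → (15/4, 5)
  seg 5: down by d3 = 11/3 → (15/4, 4/3)
  seg 6: down by d7 = 36 → (15/4, -104/3)
  seg 7: down by d8 = -19/20 → (15/4, -2023/60)
  seg 8: down by d1 = 4 → (15/4, -2263/60)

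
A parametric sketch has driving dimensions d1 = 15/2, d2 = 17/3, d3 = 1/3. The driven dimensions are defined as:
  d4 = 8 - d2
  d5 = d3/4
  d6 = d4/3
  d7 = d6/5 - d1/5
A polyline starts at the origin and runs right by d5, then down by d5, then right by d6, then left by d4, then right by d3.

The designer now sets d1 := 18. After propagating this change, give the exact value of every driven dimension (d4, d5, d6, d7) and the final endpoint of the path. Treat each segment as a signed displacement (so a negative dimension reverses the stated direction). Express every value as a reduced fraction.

d4 = 7/3
d5 = 1/12
d6 = 7/9
d7 = -31/9
endpoint = (-41/36, -1/12)

Apply edit: d1 := 18
  d4 = 8 - d2 = 7/3
  d5 = d3/4 = 1/12
  d6 = d4/3 = 7/9
  d7 = d6/5 - d1/5 = -31/9
Walk from origin (0, 0):
  seg 1: right by d5 = 1/12 → (1/12, 0)
  seg 2: down by d5 = 1/12 → (1/12, -1/12)
  seg 3: right by d6 = 7/9 → (31/36, -1/12)
  seg 4: left by d4 = 7/3 → (-53/36, -1/12)
  seg 5: right by d3 = 1/3 → (-41/36, -1/12)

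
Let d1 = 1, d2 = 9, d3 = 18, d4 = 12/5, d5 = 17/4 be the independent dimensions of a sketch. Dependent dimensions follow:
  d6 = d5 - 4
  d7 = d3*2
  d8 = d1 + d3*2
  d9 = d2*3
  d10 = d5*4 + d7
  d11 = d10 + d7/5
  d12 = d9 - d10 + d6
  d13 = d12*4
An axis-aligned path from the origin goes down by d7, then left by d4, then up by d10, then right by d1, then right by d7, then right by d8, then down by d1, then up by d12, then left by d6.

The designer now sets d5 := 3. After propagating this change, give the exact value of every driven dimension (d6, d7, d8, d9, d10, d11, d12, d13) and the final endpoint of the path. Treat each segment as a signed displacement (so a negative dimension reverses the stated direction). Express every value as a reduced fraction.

Apply edit: d5 := 3
  d6 = d5 - 4 = -1
  d7 = d3*2 = 36
  d8 = d1 + d3*2 = 37
  d9 = d2*3 = 27
  d10 = d5*4 + d7 = 48
  d11 = d10 + d7/5 = 276/5
  d12 = d9 - d10 + d6 = -22
  d13 = d12*4 = -88
Walk from origin (0, 0):
  seg 1: down by d7 = 36 → (0, -36)
  seg 2: left by d4 = 12/5 → (-12/5, -36)
  seg 3: up by d10 = 48 → (-12/5, 12)
  seg 4: right by d1 = 1 → (-7/5, 12)
  seg 5: right by d7 = 36 → (173/5, 12)
  seg 6: right by d8 = 37 → (358/5, 12)
  seg 7: down by d1 = 1 → (358/5, 11)
  seg 8: up by d12 = -22 → (358/5, -11)
  seg 9: left by d6 = -1 → (363/5, -11)

d6 = -1
d7 = 36
d8 = 37
d9 = 27
d10 = 48
d11 = 276/5
d12 = -22
d13 = -88
endpoint = (363/5, -11)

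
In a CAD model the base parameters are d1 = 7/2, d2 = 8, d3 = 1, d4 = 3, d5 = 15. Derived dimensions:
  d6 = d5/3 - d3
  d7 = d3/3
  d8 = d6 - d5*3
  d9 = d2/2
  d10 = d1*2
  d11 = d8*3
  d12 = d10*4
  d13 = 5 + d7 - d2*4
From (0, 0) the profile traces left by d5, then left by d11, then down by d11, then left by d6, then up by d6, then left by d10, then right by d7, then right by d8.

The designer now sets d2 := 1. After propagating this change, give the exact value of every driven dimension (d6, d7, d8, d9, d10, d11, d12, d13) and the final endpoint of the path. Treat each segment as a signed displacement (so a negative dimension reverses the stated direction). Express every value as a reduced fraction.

d6 = 4
d7 = 1/3
d8 = -41
d9 = 1/2
d10 = 7
d11 = -123
d12 = 28
d13 = 4/3
endpoint = (169/3, 127)

Apply edit: d2 := 1
  d6 = d5/3 - d3 = 4
  d7 = d3/3 = 1/3
  d8 = d6 - d5*3 = -41
  d9 = d2/2 = 1/2
  d10 = d1*2 = 7
  d11 = d8*3 = -123
  d12 = d10*4 = 28
  d13 = 5 + d7 - d2*4 = 4/3
Walk from origin (0, 0):
  seg 1: left by d5 = 15 → (-15, 0)
  seg 2: left by d11 = -123 → (108, 0)
  seg 3: down by d11 = -123 → (108, 123)
  seg 4: left by d6 = 4 → (104, 123)
  seg 5: up by d6 = 4 → (104, 127)
  seg 6: left by d10 = 7 → (97, 127)
  seg 7: right by d7 = 1/3 → (292/3, 127)
  seg 8: right by d8 = -41 → (169/3, 127)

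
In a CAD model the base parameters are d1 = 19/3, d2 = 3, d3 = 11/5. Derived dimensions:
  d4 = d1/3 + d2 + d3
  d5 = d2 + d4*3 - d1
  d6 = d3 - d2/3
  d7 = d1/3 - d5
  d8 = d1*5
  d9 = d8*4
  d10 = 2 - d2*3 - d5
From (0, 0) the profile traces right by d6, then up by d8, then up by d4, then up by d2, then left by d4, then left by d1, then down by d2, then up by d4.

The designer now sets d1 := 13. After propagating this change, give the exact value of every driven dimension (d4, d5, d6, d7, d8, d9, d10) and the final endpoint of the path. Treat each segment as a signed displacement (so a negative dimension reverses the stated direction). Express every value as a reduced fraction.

Apply edit: d1 := 13
  d4 = d1/3 + d2 + d3 = 143/15
  d5 = d2 + d4*3 - d1 = 93/5
  d6 = d3 - d2/3 = 6/5
  d7 = d1/3 - d5 = -214/15
  d8 = d1*5 = 65
  d9 = d8*4 = 260
  d10 = 2 - d2*3 - d5 = -128/5
Walk from origin (0, 0):
  seg 1: right by d6 = 6/5 → (6/5, 0)
  seg 2: up by d8 = 65 → (6/5, 65)
  seg 3: up by d4 = 143/15 → (6/5, 1118/15)
  seg 4: up by d2 = 3 → (6/5, 1163/15)
  seg 5: left by d4 = 143/15 → (-25/3, 1163/15)
  seg 6: left by d1 = 13 → (-64/3, 1163/15)
  seg 7: down by d2 = 3 → (-64/3, 1118/15)
  seg 8: up by d4 = 143/15 → (-64/3, 1261/15)

d4 = 143/15
d5 = 93/5
d6 = 6/5
d7 = -214/15
d8 = 65
d9 = 260
d10 = -128/5
endpoint = (-64/3, 1261/15)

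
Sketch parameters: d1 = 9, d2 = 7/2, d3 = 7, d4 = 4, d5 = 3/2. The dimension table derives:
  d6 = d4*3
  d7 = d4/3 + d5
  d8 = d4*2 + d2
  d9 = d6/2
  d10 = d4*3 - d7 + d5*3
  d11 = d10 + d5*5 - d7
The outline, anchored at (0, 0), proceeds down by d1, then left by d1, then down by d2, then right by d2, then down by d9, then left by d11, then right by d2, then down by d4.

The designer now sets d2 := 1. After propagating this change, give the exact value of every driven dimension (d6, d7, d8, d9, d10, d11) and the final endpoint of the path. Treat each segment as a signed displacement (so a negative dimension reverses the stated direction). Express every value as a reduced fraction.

Apply edit: d2 := 1
  d6 = d4*3 = 12
  d7 = d4/3 + d5 = 17/6
  d8 = d4*2 + d2 = 9
  d9 = d6/2 = 6
  d10 = d4*3 - d7 + d5*3 = 41/3
  d11 = d10 + d5*5 - d7 = 55/3
Walk from origin (0, 0):
  seg 1: down by d1 = 9 → (0, -9)
  seg 2: left by d1 = 9 → (-9, -9)
  seg 3: down by d2 = 1 → (-9, -10)
  seg 4: right by d2 = 1 → (-8, -10)
  seg 5: down by d9 = 6 → (-8, -16)
  seg 6: left by d11 = 55/3 → (-79/3, -16)
  seg 7: right by d2 = 1 → (-76/3, -16)
  seg 8: down by d4 = 4 → (-76/3, -20)

d6 = 12
d7 = 17/6
d8 = 9
d9 = 6
d10 = 41/3
d11 = 55/3
endpoint = (-76/3, -20)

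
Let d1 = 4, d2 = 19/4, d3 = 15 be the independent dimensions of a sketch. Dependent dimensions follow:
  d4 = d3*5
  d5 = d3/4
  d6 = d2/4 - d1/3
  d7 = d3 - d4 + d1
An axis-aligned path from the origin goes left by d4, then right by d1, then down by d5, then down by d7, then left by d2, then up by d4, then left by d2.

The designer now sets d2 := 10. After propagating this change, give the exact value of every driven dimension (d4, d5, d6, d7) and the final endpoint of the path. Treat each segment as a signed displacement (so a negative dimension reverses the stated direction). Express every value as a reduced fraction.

Apply edit: d2 := 10
  d4 = d3*5 = 75
  d5 = d3/4 = 15/4
  d6 = d2/4 - d1/3 = 7/6
  d7 = d3 - d4 + d1 = -56
Walk from origin (0, 0):
  seg 1: left by d4 = 75 → (-75, 0)
  seg 2: right by d1 = 4 → (-71, 0)
  seg 3: down by d5 = 15/4 → (-71, -15/4)
  seg 4: down by d7 = -56 → (-71, 209/4)
  seg 5: left by d2 = 10 → (-81, 209/4)
  seg 6: up by d4 = 75 → (-81, 509/4)
  seg 7: left by d2 = 10 → (-91, 509/4)

d4 = 75
d5 = 15/4
d6 = 7/6
d7 = -56
endpoint = (-91, 509/4)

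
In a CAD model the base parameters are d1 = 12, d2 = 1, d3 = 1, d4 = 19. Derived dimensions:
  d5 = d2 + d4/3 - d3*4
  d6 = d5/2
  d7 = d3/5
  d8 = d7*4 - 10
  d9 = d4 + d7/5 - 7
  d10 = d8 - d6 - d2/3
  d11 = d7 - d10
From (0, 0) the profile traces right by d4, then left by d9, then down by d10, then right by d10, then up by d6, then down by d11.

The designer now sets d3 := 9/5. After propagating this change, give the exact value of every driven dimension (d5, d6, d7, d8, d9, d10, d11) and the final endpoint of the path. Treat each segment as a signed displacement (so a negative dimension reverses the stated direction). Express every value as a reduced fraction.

d5 = 2/15
d6 = 1/15
d7 = 9/25
d8 = -214/25
d9 = 1509/125
d10 = -224/25
d11 = 233/25
endpoint = (-254/125, -22/75)

Apply edit: d3 := 9/5
  d5 = d2 + d4/3 - d3*4 = 2/15
  d6 = d5/2 = 1/15
  d7 = d3/5 = 9/25
  d8 = d7*4 - 10 = -214/25
  d9 = d4 + d7/5 - 7 = 1509/125
  d10 = d8 - d6 - d2/3 = -224/25
  d11 = d7 - d10 = 233/25
Walk from origin (0, 0):
  seg 1: right by d4 = 19 → (19, 0)
  seg 2: left by d9 = 1509/125 → (866/125, 0)
  seg 3: down by d10 = -224/25 → (866/125, 224/25)
  seg 4: right by d10 = -224/25 → (-254/125, 224/25)
  seg 5: up by d6 = 1/15 → (-254/125, 677/75)
  seg 6: down by d11 = 233/25 → (-254/125, -22/75)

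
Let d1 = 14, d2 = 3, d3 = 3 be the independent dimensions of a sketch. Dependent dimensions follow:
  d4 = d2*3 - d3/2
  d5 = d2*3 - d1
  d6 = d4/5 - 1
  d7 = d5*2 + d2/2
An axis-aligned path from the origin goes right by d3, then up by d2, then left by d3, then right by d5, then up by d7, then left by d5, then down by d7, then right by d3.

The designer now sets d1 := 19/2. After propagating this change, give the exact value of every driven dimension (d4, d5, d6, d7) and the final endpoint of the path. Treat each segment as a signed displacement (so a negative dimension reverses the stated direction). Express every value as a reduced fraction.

d4 = 15/2
d5 = -1/2
d6 = 1/2
d7 = 1/2
endpoint = (3, 3)

Apply edit: d1 := 19/2
  d4 = d2*3 - d3/2 = 15/2
  d5 = d2*3 - d1 = -1/2
  d6 = d4/5 - 1 = 1/2
  d7 = d5*2 + d2/2 = 1/2
Walk from origin (0, 0):
  seg 1: right by d3 = 3 → (3, 0)
  seg 2: up by d2 = 3 → (3, 3)
  seg 3: left by d3 = 3 → (0, 3)
  seg 4: right by d5 = -1/2 → (-1/2, 3)
  seg 5: up by d7 = 1/2 → (-1/2, 7/2)
  seg 6: left by d5 = -1/2 → (0, 7/2)
  seg 7: down by d7 = 1/2 → (0, 3)
  seg 8: right by d3 = 3 → (3, 3)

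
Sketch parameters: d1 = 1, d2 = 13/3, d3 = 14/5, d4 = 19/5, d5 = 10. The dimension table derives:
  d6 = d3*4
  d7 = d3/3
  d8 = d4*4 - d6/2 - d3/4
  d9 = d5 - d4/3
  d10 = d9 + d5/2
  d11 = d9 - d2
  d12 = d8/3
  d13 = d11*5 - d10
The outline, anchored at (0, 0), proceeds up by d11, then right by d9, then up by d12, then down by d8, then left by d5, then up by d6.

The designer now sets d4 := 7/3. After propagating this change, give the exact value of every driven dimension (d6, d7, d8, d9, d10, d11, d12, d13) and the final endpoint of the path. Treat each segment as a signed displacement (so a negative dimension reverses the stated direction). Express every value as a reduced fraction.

d6 = 56/5
d7 = 14/15
d8 = 91/30
d9 = 83/9
d10 = 128/9
d11 = 44/9
d12 = 91/90
d13 = 92/9
endpoint = (-7/9, 211/15)

Apply edit: d4 := 7/3
  d6 = d3*4 = 56/5
  d7 = d3/3 = 14/15
  d8 = d4*4 - d6/2 - d3/4 = 91/30
  d9 = d5 - d4/3 = 83/9
  d10 = d9 + d5/2 = 128/9
  d11 = d9 - d2 = 44/9
  d12 = d8/3 = 91/90
  d13 = d11*5 - d10 = 92/9
Walk from origin (0, 0):
  seg 1: up by d11 = 44/9 → (0, 44/9)
  seg 2: right by d9 = 83/9 → (83/9, 44/9)
  seg 3: up by d12 = 91/90 → (83/9, 59/10)
  seg 4: down by d8 = 91/30 → (83/9, 43/15)
  seg 5: left by d5 = 10 → (-7/9, 43/15)
  seg 6: up by d6 = 56/5 → (-7/9, 211/15)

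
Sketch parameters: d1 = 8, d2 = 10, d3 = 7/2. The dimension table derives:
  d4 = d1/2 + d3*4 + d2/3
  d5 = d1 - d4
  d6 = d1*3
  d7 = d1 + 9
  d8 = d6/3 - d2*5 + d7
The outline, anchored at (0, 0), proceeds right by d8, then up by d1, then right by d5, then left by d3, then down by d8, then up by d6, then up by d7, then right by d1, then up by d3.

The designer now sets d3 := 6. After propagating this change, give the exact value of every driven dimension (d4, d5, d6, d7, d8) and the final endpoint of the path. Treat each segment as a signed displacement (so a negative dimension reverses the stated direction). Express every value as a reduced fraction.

d4 = 94/3
d5 = -70/3
d6 = 24
d7 = 17
d8 = -25
endpoint = (-139/3, 80)

Apply edit: d3 := 6
  d4 = d1/2 + d3*4 + d2/3 = 94/3
  d5 = d1 - d4 = -70/3
  d6 = d1*3 = 24
  d7 = d1 + 9 = 17
  d8 = d6/3 - d2*5 + d7 = -25
Walk from origin (0, 0):
  seg 1: right by d8 = -25 → (-25, 0)
  seg 2: up by d1 = 8 → (-25, 8)
  seg 3: right by d5 = -70/3 → (-145/3, 8)
  seg 4: left by d3 = 6 → (-163/3, 8)
  seg 5: down by d8 = -25 → (-163/3, 33)
  seg 6: up by d6 = 24 → (-163/3, 57)
  seg 7: up by d7 = 17 → (-163/3, 74)
  seg 8: right by d1 = 8 → (-139/3, 74)
  seg 9: up by d3 = 6 → (-139/3, 80)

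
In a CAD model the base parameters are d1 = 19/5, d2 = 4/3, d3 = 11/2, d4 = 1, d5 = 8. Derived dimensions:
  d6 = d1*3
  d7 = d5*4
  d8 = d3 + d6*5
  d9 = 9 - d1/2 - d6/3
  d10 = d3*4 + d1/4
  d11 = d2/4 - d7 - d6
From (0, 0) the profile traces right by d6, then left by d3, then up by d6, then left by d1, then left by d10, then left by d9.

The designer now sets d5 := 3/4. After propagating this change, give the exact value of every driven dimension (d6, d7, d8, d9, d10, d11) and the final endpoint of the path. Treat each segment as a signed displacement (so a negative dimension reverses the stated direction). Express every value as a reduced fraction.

Apply edit: d5 := 3/4
  d6 = d1*3 = 57/5
  d7 = d5*4 = 3
  d8 = d3 + d6*5 = 125/2
  d9 = 9 - d1/2 - d6/3 = 33/10
  d10 = d3*4 + d1/4 = 459/20
  d11 = d2/4 - d7 - d6 = -211/15
Walk from origin (0, 0):
  seg 1: right by d6 = 57/5 → (57/5, 0)
  seg 2: left by d3 = 11/2 → (59/10, 0)
  seg 3: up by d6 = 57/5 → (59/10, 57/5)
  seg 4: left by d1 = 19/5 → (21/10, 57/5)
  seg 5: left by d10 = 459/20 → (-417/20, 57/5)
  seg 6: left by d9 = 33/10 → (-483/20, 57/5)

d6 = 57/5
d7 = 3
d8 = 125/2
d9 = 33/10
d10 = 459/20
d11 = -211/15
endpoint = (-483/20, 57/5)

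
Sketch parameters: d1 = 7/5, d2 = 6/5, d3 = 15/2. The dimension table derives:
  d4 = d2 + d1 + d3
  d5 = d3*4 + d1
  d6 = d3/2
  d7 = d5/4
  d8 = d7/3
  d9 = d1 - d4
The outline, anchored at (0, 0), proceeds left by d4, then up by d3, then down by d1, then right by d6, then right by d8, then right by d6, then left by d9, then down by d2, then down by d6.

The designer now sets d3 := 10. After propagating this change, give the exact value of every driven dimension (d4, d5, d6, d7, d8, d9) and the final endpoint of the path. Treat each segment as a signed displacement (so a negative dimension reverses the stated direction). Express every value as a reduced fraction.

Apply edit: d3 := 10
  d4 = d2 + d1 + d3 = 63/5
  d5 = d3*4 + d1 = 207/5
  d6 = d3/2 = 5
  d7 = d5/4 = 207/20
  d8 = d7/3 = 69/20
  d9 = d1 - d4 = -56/5
Walk from origin (0, 0):
  seg 1: left by d4 = 63/5 → (-63/5, 0)
  seg 2: up by d3 = 10 → (-63/5, 10)
  seg 3: down by d1 = 7/5 → (-63/5, 43/5)
  seg 4: right by d6 = 5 → (-38/5, 43/5)
  seg 5: right by d8 = 69/20 → (-83/20, 43/5)
  seg 6: right by d6 = 5 → (17/20, 43/5)
  seg 7: left by d9 = -56/5 → (241/20, 43/5)
  seg 8: down by d2 = 6/5 → (241/20, 37/5)
  seg 9: down by d6 = 5 → (241/20, 12/5)

d4 = 63/5
d5 = 207/5
d6 = 5
d7 = 207/20
d8 = 69/20
d9 = -56/5
endpoint = (241/20, 12/5)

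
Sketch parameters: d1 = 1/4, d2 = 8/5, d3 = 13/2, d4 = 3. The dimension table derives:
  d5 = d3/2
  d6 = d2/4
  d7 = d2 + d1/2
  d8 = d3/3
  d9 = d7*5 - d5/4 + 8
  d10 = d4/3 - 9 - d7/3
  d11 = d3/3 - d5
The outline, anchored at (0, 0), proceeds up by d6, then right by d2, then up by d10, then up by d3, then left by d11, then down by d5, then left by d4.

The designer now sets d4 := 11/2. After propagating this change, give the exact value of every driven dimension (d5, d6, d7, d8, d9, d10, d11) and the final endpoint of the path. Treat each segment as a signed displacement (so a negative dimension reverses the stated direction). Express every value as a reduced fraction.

d5 = 13/4
d6 = 2/5
d7 = 69/40
d8 = 13/6
d9 = 253/16
d10 = -929/120
d11 = -13/12
endpoint = (-169/60, -491/120)

Apply edit: d4 := 11/2
  d5 = d3/2 = 13/4
  d6 = d2/4 = 2/5
  d7 = d2 + d1/2 = 69/40
  d8 = d3/3 = 13/6
  d9 = d7*5 - d5/4 + 8 = 253/16
  d10 = d4/3 - 9 - d7/3 = -929/120
  d11 = d3/3 - d5 = -13/12
Walk from origin (0, 0):
  seg 1: up by d6 = 2/5 → (0, 2/5)
  seg 2: right by d2 = 8/5 → (8/5, 2/5)
  seg 3: up by d10 = -929/120 → (8/5, -881/120)
  seg 4: up by d3 = 13/2 → (8/5, -101/120)
  seg 5: left by d11 = -13/12 → (161/60, -101/120)
  seg 6: down by d5 = 13/4 → (161/60, -491/120)
  seg 7: left by d4 = 11/2 → (-169/60, -491/120)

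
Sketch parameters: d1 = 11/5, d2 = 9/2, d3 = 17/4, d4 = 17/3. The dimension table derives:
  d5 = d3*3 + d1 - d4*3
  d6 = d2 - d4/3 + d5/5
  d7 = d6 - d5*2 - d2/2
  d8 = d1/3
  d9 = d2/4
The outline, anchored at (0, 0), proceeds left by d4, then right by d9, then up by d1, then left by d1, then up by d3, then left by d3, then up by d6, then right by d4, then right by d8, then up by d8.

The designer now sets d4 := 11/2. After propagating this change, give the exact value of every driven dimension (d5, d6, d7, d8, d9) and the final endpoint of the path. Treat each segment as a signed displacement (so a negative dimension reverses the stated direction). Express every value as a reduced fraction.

Apply edit: d4 := 11/2
  d5 = d3*3 + d1 - d4*3 = -31/20
  d6 = d2 - d4/3 + d5/5 = 707/300
  d7 = d6 - d5*2 - d2/2 = 481/150
  d8 = d1/3 = 11/15
  d9 = d2/4 = 9/8
Walk from origin (0, 0):
  seg 1: left by d4 = 11/2 → (-11/2, 0)
  seg 2: right by d9 = 9/8 → (-35/8, 0)
  seg 3: up by d1 = 11/5 → (-35/8, 11/5)
  seg 4: left by d1 = 11/5 → (-263/40, 11/5)
  seg 5: up by d3 = 17/4 → (-263/40, 129/20)
  seg 6: left by d3 = 17/4 → (-433/40, 129/20)
  seg 7: up by d6 = 707/300 → (-433/40, 1321/150)
  seg 8: right by d4 = 11/2 → (-213/40, 1321/150)
  seg 9: right by d8 = 11/15 → (-551/120, 1321/150)
  seg 10: up by d8 = 11/15 → (-551/120, 477/50)

d5 = -31/20
d6 = 707/300
d7 = 481/150
d8 = 11/15
d9 = 9/8
endpoint = (-551/120, 477/50)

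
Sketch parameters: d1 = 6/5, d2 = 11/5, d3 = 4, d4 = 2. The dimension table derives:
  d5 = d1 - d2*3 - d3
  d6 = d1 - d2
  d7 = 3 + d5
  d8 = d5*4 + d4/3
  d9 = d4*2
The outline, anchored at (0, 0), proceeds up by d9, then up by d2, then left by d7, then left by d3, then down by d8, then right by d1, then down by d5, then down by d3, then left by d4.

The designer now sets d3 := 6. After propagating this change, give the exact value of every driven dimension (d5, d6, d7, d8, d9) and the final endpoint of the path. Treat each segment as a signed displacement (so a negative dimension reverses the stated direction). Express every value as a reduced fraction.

Apply edit: d3 := 6
  d5 = d1 - d2*3 - d3 = -57/5
  d6 = d1 - d2 = -1
  d7 = 3 + d5 = -42/5
  d8 = d5*4 + d4/3 = -674/15
  d9 = d4*2 = 4
Walk from origin (0, 0):
  seg 1: up by d9 = 4 → (0, 4)
  seg 2: up by d2 = 11/5 → (0, 31/5)
  seg 3: left by d7 = -42/5 → (42/5, 31/5)
  seg 4: left by d3 = 6 → (12/5, 31/5)
  seg 5: down by d8 = -674/15 → (12/5, 767/15)
  seg 6: right by d1 = 6/5 → (18/5, 767/15)
  seg 7: down by d5 = -57/5 → (18/5, 938/15)
  seg 8: down by d3 = 6 → (18/5, 848/15)
  seg 9: left by d4 = 2 → (8/5, 848/15)

d5 = -57/5
d6 = -1
d7 = -42/5
d8 = -674/15
d9 = 4
endpoint = (8/5, 848/15)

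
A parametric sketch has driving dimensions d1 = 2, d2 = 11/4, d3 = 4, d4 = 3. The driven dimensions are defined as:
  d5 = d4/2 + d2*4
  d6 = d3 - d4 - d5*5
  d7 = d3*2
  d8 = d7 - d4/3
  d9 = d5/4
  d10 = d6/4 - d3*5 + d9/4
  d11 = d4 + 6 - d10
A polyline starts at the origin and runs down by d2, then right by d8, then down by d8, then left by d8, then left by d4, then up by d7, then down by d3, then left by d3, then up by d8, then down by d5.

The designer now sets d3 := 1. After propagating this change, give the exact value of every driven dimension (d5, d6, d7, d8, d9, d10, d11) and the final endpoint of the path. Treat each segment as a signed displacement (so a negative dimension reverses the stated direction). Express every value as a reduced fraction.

d5 = 25/2
d6 = -129/2
d7 = 2
d8 = 1
d9 = 25/8
d10 = -651/32
d11 = 939/32
endpoint = (-4, -57/4)

Apply edit: d3 := 1
  d5 = d4/2 + d2*4 = 25/2
  d6 = d3 - d4 - d5*5 = -129/2
  d7 = d3*2 = 2
  d8 = d7 - d4/3 = 1
  d9 = d5/4 = 25/8
  d10 = d6/4 - d3*5 + d9/4 = -651/32
  d11 = d4 + 6 - d10 = 939/32
Walk from origin (0, 0):
  seg 1: down by d2 = 11/4 → (0, -11/4)
  seg 2: right by d8 = 1 → (1, -11/4)
  seg 3: down by d8 = 1 → (1, -15/4)
  seg 4: left by d8 = 1 → (0, -15/4)
  seg 5: left by d4 = 3 → (-3, -15/4)
  seg 6: up by d7 = 2 → (-3, -7/4)
  seg 7: down by d3 = 1 → (-3, -11/4)
  seg 8: left by d3 = 1 → (-4, -11/4)
  seg 9: up by d8 = 1 → (-4, -7/4)
  seg 10: down by d5 = 25/2 → (-4, -57/4)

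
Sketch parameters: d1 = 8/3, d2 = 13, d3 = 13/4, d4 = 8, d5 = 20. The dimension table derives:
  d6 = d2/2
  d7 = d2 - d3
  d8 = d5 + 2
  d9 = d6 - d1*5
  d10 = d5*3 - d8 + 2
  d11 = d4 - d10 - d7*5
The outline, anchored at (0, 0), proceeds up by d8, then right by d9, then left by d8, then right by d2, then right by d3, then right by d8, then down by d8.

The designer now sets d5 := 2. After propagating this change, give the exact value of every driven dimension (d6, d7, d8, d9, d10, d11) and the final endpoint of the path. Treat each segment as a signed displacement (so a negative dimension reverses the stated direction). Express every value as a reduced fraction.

d6 = 13/2
d7 = 39/4
d8 = 4
d9 = -41/6
d10 = 4
d11 = -179/4
endpoint = (113/12, 0)

Apply edit: d5 := 2
  d6 = d2/2 = 13/2
  d7 = d2 - d3 = 39/4
  d8 = d5 + 2 = 4
  d9 = d6 - d1*5 = -41/6
  d10 = d5*3 - d8 + 2 = 4
  d11 = d4 - d10 - d7*5 = -179/4
Walk from origin (0, 0):
  seg 1: up by d8 = 4 → (0, 4)
  seg 2: right by d9 = -41/6 → (-41/6, 4)
  seg 3: left by d8 = 4 → (-65/6, 4)
  seg 4: right by d2 = 13 → (13/6, 4)
  seg 5: right by d3 = 13/4 → (65/12, 4)
  seg 6: right by d8 = 4 → (113/12, 4)
  seg 7: down by d8 = 4 → (113/12, 0)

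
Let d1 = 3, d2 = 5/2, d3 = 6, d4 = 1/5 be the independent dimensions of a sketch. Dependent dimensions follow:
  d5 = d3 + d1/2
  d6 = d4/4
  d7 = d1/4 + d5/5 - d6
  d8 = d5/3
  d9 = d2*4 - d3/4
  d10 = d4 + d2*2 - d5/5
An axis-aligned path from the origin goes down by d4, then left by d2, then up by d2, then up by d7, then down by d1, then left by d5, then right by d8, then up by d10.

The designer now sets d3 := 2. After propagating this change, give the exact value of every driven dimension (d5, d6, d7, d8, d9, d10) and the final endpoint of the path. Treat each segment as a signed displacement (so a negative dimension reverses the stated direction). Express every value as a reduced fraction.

d5 = 7/2
d6 = 1/20
d7 = 7/5
d8 = 7/6
d9 = 19/2
d10 = 9/2
endpoint = (-29/6, 26/5)

Apply edit: d3 := 2
  d5 = d3 + d1/2 = 7/2
  d6 = d4/4 = 1/20
  d7 = d1/4 + d5/5 - d6 = 7/5
  d8 = d5/3 = 7/6
  d9 = d2*4 - d3/4 = 19/2
  d10 = d4 + d2*2 - d5/5 = 9/2
Walk from origin (0, 0):
  seg 1: down by d4 = 1/5 → (0, -1/5)
  seg 2: left by d2 = 5/2 → (-5/2, -1/5)
  seg 3: up by d2 = 5/2 → (-5/2, 23/10)
  seg 4: up by d7 = 7/5 → (-5/2, 37/10)
  seg 5: down by d1 = 3 → (-5/2, 7/10)
  seg 6: left by d5 = 7/2 → (-6, 7/10)
  seg 7: right by d8 = 7/6 → (-29/6, 7/10)
  seg 8: up by d10 = 9/2 → (-29/6, 26/5)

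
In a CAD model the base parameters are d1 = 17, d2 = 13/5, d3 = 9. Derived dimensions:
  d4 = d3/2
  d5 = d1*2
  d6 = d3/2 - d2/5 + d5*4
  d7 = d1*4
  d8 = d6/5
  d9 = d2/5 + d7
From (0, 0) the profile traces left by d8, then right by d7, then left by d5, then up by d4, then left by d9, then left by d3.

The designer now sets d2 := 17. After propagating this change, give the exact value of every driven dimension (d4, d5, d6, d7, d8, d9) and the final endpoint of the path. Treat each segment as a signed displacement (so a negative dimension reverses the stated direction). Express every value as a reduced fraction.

Apply edit: d2 := 17
  d4 = d3/2 = 9/2
  d5 = d1*2 = 34
  d6 = d3/2 - d2/5 + d5*4 = 1371/10
  d7 = d1*4 = 68
  d8 = d6/5 = 1371/50
  d9 = d2/5 + d7 = 357/5
Walk from origin (0, 0):
  seg 1: left by d8 = 1371/50 → (-1371/50, 0)
  seg 2: right by d7 = 68 → (2029/50, 0)
  seg 3: left by d5 = 34 → (329/50, 0)
  seg 4: up by d4 = 9/2 → (329/50, 9/2)
  seg 5: left by d9 = 357/5 → (-3241/50, 9/2)
  seg 6: left by d3 = 9 → (-3691/50, 9/2)

d4 = 9/2
d5 = 34
d6 = 1371/10
d7 = 68
d8 = 1371/50
d9 = 357/5
endpoint = (-3691/50, 9/2)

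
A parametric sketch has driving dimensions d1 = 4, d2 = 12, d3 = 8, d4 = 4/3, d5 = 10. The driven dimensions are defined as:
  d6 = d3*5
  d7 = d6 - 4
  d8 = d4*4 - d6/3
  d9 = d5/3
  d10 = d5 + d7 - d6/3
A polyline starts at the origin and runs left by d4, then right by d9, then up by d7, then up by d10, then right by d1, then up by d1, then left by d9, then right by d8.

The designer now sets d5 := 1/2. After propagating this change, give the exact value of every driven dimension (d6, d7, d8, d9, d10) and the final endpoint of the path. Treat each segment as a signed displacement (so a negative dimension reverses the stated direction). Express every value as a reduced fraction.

Apply edit: d5 := 1/2
  d6 = d3*5 = 40
  d7 = d6 - 4 = 36
  d8 = d4*4 - d6/3 = -8
  d9 = d5/3 = 1/6
  d10 = d5 + d7 - d6/3 = 139/6
Walk from origin (0, 0):
  seg 1: left by d4 = 4/3 → (-4/3, 0)
  seg 2: right by d9 = 1/6 → (-7/6, 0)
  seg 3: up by d7 = 36 → (-7/6, 36)
  seg 4: up by d10 = 139/6 → (-7/6, 355/6)
  seg 5: right by d1 = 4 → (17/6, 355/6)
  seg 6: up by d1 = 4 → (17/6, 379/6)
  seg 7: left by d9 = 1/6 → (8/3, 379/6)
  seg 8: right by d8 = -8 → (-16/3, 379/6)

d6 = 40
d7 = 36
d8 = -8
d9 = 1/6
d10 = 139/6
endpoint = (-16/3, 379/6)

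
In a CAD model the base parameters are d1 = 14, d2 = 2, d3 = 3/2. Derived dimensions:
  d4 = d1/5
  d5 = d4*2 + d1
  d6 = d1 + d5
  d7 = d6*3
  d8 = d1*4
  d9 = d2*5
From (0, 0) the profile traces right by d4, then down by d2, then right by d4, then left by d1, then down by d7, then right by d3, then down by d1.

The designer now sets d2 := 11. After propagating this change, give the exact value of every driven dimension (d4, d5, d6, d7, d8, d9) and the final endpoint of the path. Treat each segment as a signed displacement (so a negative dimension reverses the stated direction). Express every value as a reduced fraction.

Apply edit: d2 := 11
  d4 = d1/5 = 14/5
  d5 = d4*2 + d1 = 98/5
  d6 = d1 + d5 = 168/5
  d7 = d6*3 = 504/5
  d8 = d1*4 = 56
  d9 = d2*5 = 55
Walk from origin (0, 0):
  seg 1: right by d4 = 14/5 → (14/5, 0)
  seg 2: down by d2 = 11 → (14/5, -11)
  seg 3: right by d4 = 14/5 → (28/5, -11)
  seg 4: left by d1 = 14 → (-42/5, -11)
  seg 5: down by d7 = 504/5 → (-42/5, -559/5)
  seg 6: right by d3 = 3/2 → (-69/10, -559/5)
  seg 7: down by d1 = 14 → (-69/10, -629/5)

d4 = 14/5
d5 = 98/5
d6 = 168/5
d7 = 504/5
d8 = 56
d9 = 55
endpoint = (-69/10, -629/5)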